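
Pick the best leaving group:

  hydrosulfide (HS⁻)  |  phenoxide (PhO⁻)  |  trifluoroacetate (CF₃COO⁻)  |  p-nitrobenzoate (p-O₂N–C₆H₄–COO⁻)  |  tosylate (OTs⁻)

tosylate (OTs⁻)

tosylate (OTs⁻): pKₐ(p-CH₃C₆H₄SO₃H (TsOH)) ≈ -2.8
trifluoroacetate (CF₃COO⁻): pKₐ(CF₃COOH) ≈ 0.2
p-nitrobenzoate (p-O₂N–C₆H₄–COO⁻): pKₐ(p-nitrobenzoic acid) ≈ 3.4
hydrosulfide (HS⁻): pKₐ(H₂S) ≈ 7
phenoxide (PhO⁻): pKₐ(C₆H₅OH (phenol)) ≈ 10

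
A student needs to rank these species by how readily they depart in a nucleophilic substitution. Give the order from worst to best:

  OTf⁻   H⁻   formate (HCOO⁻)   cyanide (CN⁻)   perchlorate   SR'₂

The more stable X⁻ (or X) is on its own — i.e. the weaker a base it is — the better a leaving group it makes.
OTf⁻: pKₐ(CF₃SO₃H (triflic acid)) ≈ -14
perchlorate: pKₐ(HClO₄) ≈ -10 — extremely weak base; rarely used for safety reasons
SR'₂: pKₐ(R'₂SH⁺) ≈ -7
formate (HCOO⁻): pKₐ(HCOOH) ≈ 3.8 — resonance-stabilised carboxylate
cyanide (CN⁻): pKₐ(HCN) ≈ 9.2 — sp carbon stabilises the charge somewhat, but still a poor LG
H⁻: pKₐ(H₂) ≈ 36
Reversing gives the worst-to-best order requested.

H⁻ < cyanide (CN⁻) < formate (HCOO⁻) < SR'₂ < perchlorate < OTf⁻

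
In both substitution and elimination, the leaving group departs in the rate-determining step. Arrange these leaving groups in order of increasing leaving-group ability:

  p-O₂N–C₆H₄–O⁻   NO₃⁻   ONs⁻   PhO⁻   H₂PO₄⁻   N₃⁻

Leaving-group ability tracks the stability of the departed species; conjugate-acid pKₐ is the usual yardstick (lower pKₐ → better LG).
ONs⁻: pKₐ(p-O₂NC₆H₄SO₃H) ≈ -3.5
NO₃⁻: pKₐ(HNO₃) ≈ -1.3
H₂PO₄⁻: pKₐ(H₃PO₄) ≈ 2.1
N₃⁻: pKₐ(HN₃) ≈ 4.7
p-O₂N–C₆H₄–O⁻: pKₐ(p-nitrophenol) ≈ 7.2
PhO⁻: pKₐ(C₆H₅OH (phenol)) ≈ 10
The question asks for worst first, so the sequence is read in increasing leaving-group ability.

PhO⁻ < p-O₂N–C₆H₄–O⁻ < N₃⁻ < H₂PO₄⁻ < NO₃⁻ < ONs⁻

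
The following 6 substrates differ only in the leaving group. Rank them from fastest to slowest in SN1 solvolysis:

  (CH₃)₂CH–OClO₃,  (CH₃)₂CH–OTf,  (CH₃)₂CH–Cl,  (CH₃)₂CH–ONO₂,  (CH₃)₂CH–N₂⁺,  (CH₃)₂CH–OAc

(CH₃)₂CH–N₂⁺ > (CH₃)₂CH–OTf > (CH₃)₂CH–OClO₃ > (CH₃)₂CH–Cl > (CH₃)₂CH–ONO₂ > (CH₃)₂CH–OAc

The skeletons are identical, so relative rate is governed entirely by leaving-group ability.
A good leaving group is a weak base: the lower the pKₐ of its conjugate acid, the more readily it departs.
(CH₃)₂CH–N₂⁺ loses N₂: no meaningful conjugate acid; N₂ departs as an exceptionally stable neutral molecule
(CH₃)₂CH–OTf loses OTf⁻: pKₐ(CF₃SO₃H (triflic acid)) ≈ -14
(CH₃)₂CH–OClO₃ loses ClO₄⁻: pKₐ(HClO₄) ≈ -10
(CH₃)₂CH–Cl loses Cl⁻: pKₐ(HCl) ≈ -7
(CH₃)₂CH–ONO₂ loses NO₃⁻: pKₐ(HNO₃) ≈ -1.3
(CH₃)₂CH–OAc loses AcO⁻: pKₐ(CH₃COOH) ≈ 4.8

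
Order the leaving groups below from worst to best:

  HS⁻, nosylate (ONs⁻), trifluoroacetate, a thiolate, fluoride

nosylate (ONs⁻): pKₐ(p-O₂NC₆H₄SO₃H) ≈ -3.5
trifluoroacetate: pKₐ(CF₃COOH) ≈ 0.2 — strongly electron-withdrawing CF₃ stabilises the carboxylate
fluoride: pKₐ(HF) ≈ 3.2
HS⁻: pKₐ(H₂S) ≈ 7 — larger and more polarisable than the oxygen analogue
a thiolate: pKₐ(RSH (a thiol)) ≈ 10.5
The question asks for worst first, so the sequence is read in increasing leaving-group ability.

a thiolate < HS⁻ < fluoride < trifluoroacetate < nosylate (ONs⁻)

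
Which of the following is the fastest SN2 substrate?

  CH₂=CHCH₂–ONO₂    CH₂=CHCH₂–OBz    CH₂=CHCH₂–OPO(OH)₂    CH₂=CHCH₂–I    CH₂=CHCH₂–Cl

The skeletons are identical, so relative rate is governed entirely by leaving-group ability.
A good leaving group is a weak base: the lower the pKₐ of its conjugate acid, the more readily it departs.
CH₂=CHCH₂–I loses I⁻: pKₐ(HI) ≈ -10
CH₂=CHCH₂–Cl loses Cl⁻: pKₐ(HCl) ≈ -7
CH₂=CHCH₂–ONO₂ loses NO₃⁻: pKₐ(HNO₃) ≈ -1.3
CH₂=CHCH₂–OPO(OH)₂ loses H₂PO₄⁻: pKₐ(H₃PO₄) ≈ 2.1
CH₂=CHCH₂–OBz loses PhCOO⁻: pKₐ(C₆H₅COOH) ≈ 4.2

CH₂=CHCH₂–I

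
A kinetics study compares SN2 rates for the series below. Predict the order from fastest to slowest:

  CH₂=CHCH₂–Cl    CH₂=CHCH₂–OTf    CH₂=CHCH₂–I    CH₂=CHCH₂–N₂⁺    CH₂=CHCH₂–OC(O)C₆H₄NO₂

Same R in every case — rank the leaving groups.
The more stable X⁻ (or X) is on its own — i.e. the weaker a base it is — the better a leaving group it makes.
CH₂=CHCH₂–N₂⁺ loses N₂: no meaningful conjugate acid; N₂ departs as an exceptionally stable neutral molecule
CH₂=CHCH₂–OTf loses OTf⁻: pKₐ(CF₃SO₃H (triflic acid)) ≈ -14
CH₂=CHCH₂–I loses I⁻: pKₐ(HI) ≈ -10
CH₂=CHCH₂–Cl loses Cl⁻: pKₐ(HCl) ≈ -7
CH₂=CHCH₂–OC(O)C₆H₄NO₂ loses p-O₂N–C₆H₄–COO⁻: pKₐ(p-nitrobenzoic acid) ≈ 3.4

CH₂=CHCH₂–N₂⁺ > CH₂=CHCH₂–OTf > CH₂=CHCH₂–I > CH₂=CHCH₂–Cl > CH₂=CHCH₂–OC(O)C₆H₄NO₂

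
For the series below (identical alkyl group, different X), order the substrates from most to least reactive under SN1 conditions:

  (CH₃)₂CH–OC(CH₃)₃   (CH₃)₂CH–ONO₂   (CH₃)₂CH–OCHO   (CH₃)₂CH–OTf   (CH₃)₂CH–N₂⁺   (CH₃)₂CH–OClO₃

(CH₃)₂CH–N₂⁺ > (CH₃)₂CH–OTf > (CH₃)₂CH–OClO₃ > (CH₃)₂CH–ONO₂ > (CH₃)₂CH–OCHO > (CH₃)₂CH–OC(CH₃)₃

Same R in every case — rank the leaving groups.
The more stable X⁻ (or X) is on its own — i.e. the weaker a base it is — the better a leaving group it makes.
(CH₃)₂CH–N₂⁺ loses N₂: no meaningful conjugate acid; N₂ departs as an exceptionally stable neutral molecule
(CH₃)₂CH–OTf loses OTf⁻: pKₐ(CF₃SO₃H (triflic acid)) ≈ -14
(CH₃)₂CH–OClO₃ loses ClO₄⁻: pKₐ(HClO₄) ≈ -10
(CH₃)₂CH–ONO₂ loses NO₃⁻: pKₐ(HNO₃) ≈ -1.3
(CH₃)₂CH–OCHO loses HCOO⁻: pKₐ(HCOOH) ≈ 3.8
(CH₃)₂CH–OC(CH₃)₃ loses (CH₃)₃CO⁻: pKₐ(t-BuOH) ≈ 18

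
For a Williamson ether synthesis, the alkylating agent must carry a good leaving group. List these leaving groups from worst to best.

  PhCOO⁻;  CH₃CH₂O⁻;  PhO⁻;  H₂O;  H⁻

H⁻ < CH₃CH₂O⁻ < PhO⁻ < PhCOO⁻ < H₂O

H₂O: pKₐ(H₃O⁺) ≈ -1.7 — neutral; leaves from a protonated alcohol (R–OH₂⁺)
PhCOO⁻: pKₐ(C₆H₅COOH) ≈ 4.2
PhO⁻: pKₐ(C₆H₅OH (phenol)) ≈ 10 — resonance into the ring helps, but still a poor LG
CH₃CH₂O⁻: pKₐ(CH₃CH₂OH) ≈ 16 — strong base; alkoxides do not leave unassisted
H⁻: pKₐ(H₂) ≈ 36 — extremely strong base; leaves only in special hydride-transfer contexts
Listed from poorest to best leaving group as asked.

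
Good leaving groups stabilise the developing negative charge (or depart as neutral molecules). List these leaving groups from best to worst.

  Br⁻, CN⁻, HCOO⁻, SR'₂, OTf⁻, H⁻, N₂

N₂ > OTf⁻ > Br⁻ > SR'₂ > HCOO⁻ > CN⁻ > H⁻

The more stable X⁻ (or X) is on its own — i.e. the weaker a base it is — the better a leaving group it makes.
N₂: no meaningful conjugate acid; N₂ departs as an exceptionally stable neutral molecule
OTf⁻: pKₐ(CF₃SO₃H (triflic acid)) ≈ -14 — charge spread over three oxygens and a CF₃ group; the premier leaving group in synthesis
Br⁻: pKₐ(HBr) ≈ -9
SR'₂: pKₐ(R'₂SH⁺) ≈ -7 — neutral; leaves from a sulfonium salt (R–SR'₂⁺)
HCOO⁻: pKₐ(HCOOH) ≈ 3.8 — resonance-stabilised carboxylate
CN⁻: pKₐ(HCN) ≈ 9.2
H⁻: pKₐ(H₂) ≈ 36 — extremely strong base; leaves only in special hydride-transfer contexts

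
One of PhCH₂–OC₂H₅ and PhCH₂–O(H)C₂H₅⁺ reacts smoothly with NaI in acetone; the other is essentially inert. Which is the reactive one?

From PhCH₂–OC₂H₅ the departing group would be CH₃CH₂O⁻ (pKₐ(CH₃CH₂OH) ≈ 16). Strong base; alkoxides do not leave unassisted.
From PhCH₂–O(H)C₂H₅⁺ the leaving group is R'OH (pKₐ(R'OH₂⁺) ≈ -2.4). Neutral; leaves from a protonated ether (an oxonium ion, R–O(H)R'⁺).
(In practice PhCH₂–O(H)C₂H₅⁺ is made from PhCH₂–OC₂H₅ by protonation with concentrated HBr, allowing neutral ethanol, rather than ethoxide, to depart.)

PhCH₂–O(H)C₂H₅⁺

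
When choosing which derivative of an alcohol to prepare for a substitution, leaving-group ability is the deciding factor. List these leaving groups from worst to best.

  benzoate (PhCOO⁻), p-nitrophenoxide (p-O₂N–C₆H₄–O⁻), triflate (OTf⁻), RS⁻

RS⁻ < p-nitrophenoxide (p-O₂N–C₆H₄–O⁻) < benzoate (PhCOO⁻) < triflate (OTf⁻)

Leaving-group ability tracks the stability of the departed species; conjugate-acid pKₐ is the usual yardstick (lower pKₐ → better LG).
triflate (OTf⁻): pKₐ(CF₃SO₃H (triflic acid)) ≈ -14
benzoate (PhCOO⁻): pKₐ(C₆H₅COOH) ≈ 4.2
p-nitrophenoxide (p-O₂N–C₆H₄–O⁻): pKₐ(p-nitrophenol) ≈ 7.2
RS⁻: pKₐ(RSH (a thiol)) ≈ 10.5
Reversing gives the worst-to-best order requested.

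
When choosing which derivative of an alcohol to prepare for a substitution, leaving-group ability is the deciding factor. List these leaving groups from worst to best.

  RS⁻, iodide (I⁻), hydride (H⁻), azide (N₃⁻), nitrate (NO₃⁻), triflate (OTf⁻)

hydride (H⁻) < RS⁻ < azide (N₃⁻) < nitrate (NO₃⁻) < iodide (I⁻) < triflate (OTf⁻)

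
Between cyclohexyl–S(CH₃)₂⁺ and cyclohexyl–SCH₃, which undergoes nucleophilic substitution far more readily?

cyclohexyl–S(CH₃)₂⁺

From cyclohexyl–SCH₃ the departing group would be RS⁻ (pKₐ(RSH (a thiol)) ≈ 10.5). Moderately basic; rarely leaves without activation.
From cyclohexyl–S(CH₃)₂⁺ the leaving group is SR'₂ (pKₐ(R'₂SH⁺) ≈ -7). Neutral; leaves from a sulfonium salt (R–SR'₂⁺).
(In practice cyclohexyl–S(CH₃)₂⁺ is made from cyclohexyl–SCH₃ by S-methylation with CH₃I, allowing neutral dimethyl sulfide, rather than methanethiolate, to depart.)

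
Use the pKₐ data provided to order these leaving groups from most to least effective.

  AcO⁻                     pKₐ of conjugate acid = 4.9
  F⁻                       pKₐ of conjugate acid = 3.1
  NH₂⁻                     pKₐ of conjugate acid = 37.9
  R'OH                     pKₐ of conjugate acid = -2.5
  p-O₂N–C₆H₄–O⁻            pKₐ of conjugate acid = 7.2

Lower conjugate-acid pKₐ ⇒ weaker base ⇒ better leaving group.
Sorting by the given values: R'OH (-2.5), F⁻ (3.1), AcO⁻ (4.9), p-O₂N–C₆H₄–O⁻ (7.2), NH₂⁻ (37.9).

R'OH > F⁻ > AcO⁻ > p-O₂N–C₆H₄–O⁻ > NH₂⁻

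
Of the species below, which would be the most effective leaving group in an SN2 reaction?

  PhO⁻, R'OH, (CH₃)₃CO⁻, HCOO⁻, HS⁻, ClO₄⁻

ClO₄⁻

ClO₄⁻: pKₐ(HClO₄) ≈ -10
R'OH: pKₐ(R'OH₂⁺) ≈ -2.4
HCOO⁻: pKₐ(HCOOH) ≈ 3.8
HS⁻: pKₐ(H₂S) ≈ 7
PhO⁻: pKₐ(C₆H₅OH (phenol)) ≈ 10
(CH₃)₃CO⁻: pKₐ(t-BuOH) ≈ 18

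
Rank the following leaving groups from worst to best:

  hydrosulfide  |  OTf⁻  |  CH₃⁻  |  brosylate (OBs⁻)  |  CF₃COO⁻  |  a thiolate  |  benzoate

The more stable X⁻ (or X) is on its own — i.e. the weaker a base it is — the better a leaving group it makes.
OTf⁻: pKₐ(CF₃SO₃H (triflic acid)) ≈ -14
brosylate (OBs⁻): pKₐ(p-BrC₆H₄SO₃H) ≈ -2.8 — arenesulfonate with a p-bromo substituent
CF₃COO⁻: pKₐ(CF₃COOH) ≈ 0.2
benzoate: pKₐ(C₆H₅COOH) ≈ 4.2
hydrosulfide: pKₐ(H₂S) ≈ 7 — larger and more polarisable than the oxygen analogue
a thiolate: pKₐ(RSH (a thiol)) ≈ 10.5
CH₃⁻: pKₐ(CH₄) ≈ 48 — unstabilised carbanion; the worst conceivable leaving group
Reversing gives the worst-to-best order requested.

CH₃⁻ < a thiolate < hydrosulfide < benzoate < CF₃COO⁻ < brosylate (OBs⁻) < OTf⁻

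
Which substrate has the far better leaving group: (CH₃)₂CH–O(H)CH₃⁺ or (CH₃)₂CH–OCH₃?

(CH₃)₂CH–O(H)CH₃⁺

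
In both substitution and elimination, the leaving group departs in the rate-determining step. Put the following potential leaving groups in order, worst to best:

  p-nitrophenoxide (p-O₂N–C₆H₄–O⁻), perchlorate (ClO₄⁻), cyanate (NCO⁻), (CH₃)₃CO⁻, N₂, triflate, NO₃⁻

Rank by basicity of the departing species: weakest base leaves most easily.
N₂: no meaningful conjugate acid; N₂ departs as an exceptionally stable neutral molecule
triflate: pKₐ(CF₃SO₃H (triflic acid)) ≈ -14
perchlorate (ClO₄⁻): pKₐ(HClO₄) ≈ -10
NO₃⁻: pKₐ(HNO₃) ≈ -1.3
cyanate (NCO⁻): pKₐ(HOCN) ≈ 3.5
p-nitrophenoxide (p-O₂N–C₆H₄–O⁻): pKₐ(p-nitrophenol) ≈ 7.2
(CH₃)₃CO⁻: pKₐ(t-BuOH) ≈ 18
The question asks for worst first, so the sequence is read in increasing leaving-group ability.

(CH₃)₃CO⁻ < p-nitrophenoxide (p-O₂N–C₆H₄–O⁻) < cyanate (NCO⁻) < NO₃⁻ < perchlorate (ClO₄⁻) < triflate < N₂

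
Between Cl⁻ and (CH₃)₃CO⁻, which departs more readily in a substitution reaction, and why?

Cl⁻

Cl⁻ is the better leaving group.
pKₐ(HCl) ≈ -7 versus pKₐ(t-BuOH) ≈ 18: Cl⁻ is the much weaker base.
Moderately weak base.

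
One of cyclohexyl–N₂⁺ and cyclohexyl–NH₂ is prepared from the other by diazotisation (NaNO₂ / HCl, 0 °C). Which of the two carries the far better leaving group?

cyclohexyl–N₂⁺

From cyclohexyl–NH₂ the departing group would be NH₂⁻ (pKₐ(NH₃) ≈ 38). Extremely strong base; never a leaving group.
From cyclohexyl–N₂⁺ the leaving group is N₂ (no meaningful conjugate acid; N₂ departs as an exceptionally stable neutral molecule).
Diazotisation (NaNO₂ / HCl, 0 °C) works by generating a diazonium salt that expels N₂, making cyclohexyl–N₂⁺ enormously more reactive.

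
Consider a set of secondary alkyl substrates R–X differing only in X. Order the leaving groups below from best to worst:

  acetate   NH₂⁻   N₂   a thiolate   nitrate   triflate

Rank by basicity of the departing species: weakest base leaves most easily.
N₂: no meaningful conjugate acid; N₂ departs as an exceptionally stable neutral molecule
triflate: pKₐ(CF₃SO₃H (triflic acid)) ≈ -14
nitrate: pKₐ(HNO₃) ≈ -1.3 — resonance-delocalised over three oxygens
acetate: pKₐ(CH₃COOH) ≈ 4.8 — resonance-stabilised but still a weak base
a thiolate: pKₐ(RSH (a thiol)) ≈ 10.5
NH₂⁻: pKₐ(NH₃) ≈ 38 — extremely strong base; never a leaving group

N₂ > triflate > nitrate > acetate > a thiolate > NH₂⁻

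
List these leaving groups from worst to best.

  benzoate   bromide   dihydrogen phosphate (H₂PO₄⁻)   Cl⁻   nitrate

benzoate < dihydrogen phosphate (H₂PO₄⁻) < nitrate < Cl⁻ < bromide

A good leaving group is a weak base: the lower the pKₐ of its conjugate acid, the more readily it departs.
bromide: pKₐ(HBr) ≈ -9
Cl⁻: pKₐ(HCl) ≈ -7
nitrate: pKₐ(HNO₃) ≈ -1.3 — resonance-delocalised over three oxygens
dihydrogen phosphate (H₂PO₄⁻): pKₐ(H₃PO₄) ≈ 2.1 — moderate base; biological leaving group after further activation
benzoate: pKₐ(C₆H₅COOH) ≈ 4.2 — aryl carboxylate
The question asks for worst first, so the sequence is read in increasing leaving-group ability.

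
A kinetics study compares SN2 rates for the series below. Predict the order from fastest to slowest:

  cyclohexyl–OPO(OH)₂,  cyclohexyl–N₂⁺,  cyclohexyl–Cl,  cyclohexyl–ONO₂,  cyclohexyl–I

cyclohexyl–N₂⁺ > cyclohexyl–I > cyclohexyl–Cl > cyclohexyl–ONO₂ > cyclohexyl–OPO(OH)₂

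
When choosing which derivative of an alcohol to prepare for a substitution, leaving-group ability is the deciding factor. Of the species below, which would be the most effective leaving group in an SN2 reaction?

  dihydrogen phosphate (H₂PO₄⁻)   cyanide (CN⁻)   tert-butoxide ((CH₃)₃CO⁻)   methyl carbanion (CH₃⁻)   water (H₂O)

water (H₂O)

The more stable X⁻ (or X) is on its own — i.e. the weaker a base it is — the better a leaving group it makes.
water (H₂O): pKₐ(H₃O⁺) ≈ -1.7
dihydrogen phosphate (H₂PO₄⁻): pKₐ(H₃PO₄) ≈ 2.1
cyanide (CN⁻): pKₐ(HCN) ≈ 9.2
tert-butoxide ((CH₃)₃CO⁻): pKₐ(t-BuOH) ≈ 18
methyl carbanion (CH₃⁻): pKₐ(CH₄) ≈ 48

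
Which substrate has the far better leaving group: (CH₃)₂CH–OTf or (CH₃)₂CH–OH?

(CH₃)₂CH–OTf

From (CH₃)₂CH–OH the departing group would be OH⁻ (pKₐ(H₂O) ≈ 15.7). Strong base; essentially never leaves without prior activation.
From (CH₃)₂CH–OTf the leaving group is OTf⁻ (pKₐ(CF₃SO₃H (triflic acid)) ≈ -14). Charge spread over three oxygens and a CF₃ group; the premier leaving group in synthesis.
(In practice (CH₃)₂CH–OTf is made from (CH₃)₂CH–OH by treatment with Tf₂O / 2,6-lutidine, converting the hydroxyl into a triflate.)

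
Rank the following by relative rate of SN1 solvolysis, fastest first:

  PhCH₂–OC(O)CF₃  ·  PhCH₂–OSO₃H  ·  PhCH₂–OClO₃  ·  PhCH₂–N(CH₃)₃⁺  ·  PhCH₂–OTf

PhCH₂–OTf > PhCH₂–OClO₃ > PhCH₂–OSO₃H > PhCH₂–OC(O)CF₃ > PhCH₂–N(CH₃)₃⁺

With the same alkyl group throughout, only the leaving group differentiates the rates.
Rank by basicity of the departing species: weakest base leaves most easily.
PhCH₂–OTf loses OTf⁻: pKₐ(CF₃SO₃H (triflic acid)) ≈ -14
PhCH₂–OClO₃ loses ClO₄⁻: pKₐ(HClO₄) ≈ -10
PhCH₂–OSO₃H loses HSO₄⁻: pKₐ(H₂SO₄) ≈ -3
PhCH₂–OC(O)CF₃ loses CF₃COO⁻: pKₐ(CF₃COOH) ≈ 0.2
PhCH₂–N(CH₃)₃⁺ loses NR'₃: pKₐ(R'₃NH⁺) ≈ 10.7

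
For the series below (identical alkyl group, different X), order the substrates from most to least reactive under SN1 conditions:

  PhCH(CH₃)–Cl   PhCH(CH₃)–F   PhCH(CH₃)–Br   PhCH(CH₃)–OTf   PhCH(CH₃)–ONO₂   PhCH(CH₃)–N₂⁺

PhCH(CH₃)–N₂⁺ > PhCH(CH₃)–OTf > PhCH(CH₃)–Br > PhCH(CH₃)–Cl > PhCH(CH₃)–ONO₂ > PhCH(CH₃)–F

With the same alkyl group throughout, only the leaving group differentiates the rates.
The more stable X⁻ (or X) is on its own — i.e. the weaker a base it is — the better a leaving group it makes.
PhCH(CH₃)–N₂⁺ loses N₂: no meaningful conjugate acid; N₂ departs as an exceptionally stable neutral molecule
PhCH(CH₃)–OTf loses OTf⁻: pKₐ(CF₃SO₃H (triflic acid)) ≈ -14
PhCH(CH₃)–Br loses Br⁻: pKₐ(HBr) ≈ -9
PhCH(CH₃)–Cl loses Cl⁻: pKₐ(HCl) ≈ -7
PhCH(CH₃)–ONO₂ loses NO₃⁻: pKₐ(HNO₃) ≈ -1.3
PhCH(CH₃)–F loses F⁻: pKₐ(HF) ≈ 3.2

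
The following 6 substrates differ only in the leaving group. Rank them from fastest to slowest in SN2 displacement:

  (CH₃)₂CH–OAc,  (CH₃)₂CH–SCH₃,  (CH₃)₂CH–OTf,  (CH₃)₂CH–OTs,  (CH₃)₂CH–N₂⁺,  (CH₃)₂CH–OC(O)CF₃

With the same alkyl group throughout, only the leaving group differentiates the rates.
The more stable X⁻ (or X) is on its own — i.e. the weaker a base it is — the better a leaving group it makes.
(CH₃)₂CH–N₂⁺ loses N₂: no meaningful conjugate acid; N₂ departs as an exceptionally stable neutral molecule
(CH₃)₂CH–OTf loses OTf⁻: pKₐ(CF₃SO₃H (triflic acid)) ≈ -14
(CH₃)₂CH–OTs loses OTs⁻: pKₐ(p-CH₃C₆H₄SO₃H (TsOH)) ≈ -2.8
(CH₃)₂CH–OC(O)CF₃ loses CF₃COO⁻: pKₐ(CF₃COOH) ≈ 0.2
(CH₃)₂CH–OAc loses AcO⁻: pKₐ(CH₃COOH) ≈ 4.8
(CH₃)₂CH–SCH₃ loses RS⁻: pKₐ(RSH (a thiol)) ≈ 10.5

(CH₃)₂CH–N₂⁺ > (CH₃)₂CH–OTf > (CH₃)₂CH–OTs > (CH₃)₂CH–OC(O)CF₃ > (CH₃)₂CH–OAc > (CH₃)₂CH–SCH₃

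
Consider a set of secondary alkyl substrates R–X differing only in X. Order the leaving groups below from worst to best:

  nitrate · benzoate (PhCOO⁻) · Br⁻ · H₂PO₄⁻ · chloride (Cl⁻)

benzoate (PhCOO⁻) < H₂PO₄⁻ < nitrate < chloride (Cl⁻) < Br⁻

Leaving-group ability tracks the stability of the departed species; conjugate-acid pKₐ is the usual yardstick (lower pKₐ → better LG).
Br⁻: pKₐ(HBr) ≈ -9 — weak base; good leaving group
chloride (Cl⁻): pKₐ(HCl) ≈ -7 — moderately weak base
nitrate: pKₐ(HNO₃) ≈ -1.3 — resonance-delocalised over three oxygens
H₂PO₄⁻: pKₐ(H₃PO₄) ≈ 2.1 — moderate base; biological leaving group after further activation
benzoate (PhCOO⁻): pKₐ(C₆H₅COOH) ≈ 4.2 — aryl carboxylate
Listed from poorest to best leaving group as asked.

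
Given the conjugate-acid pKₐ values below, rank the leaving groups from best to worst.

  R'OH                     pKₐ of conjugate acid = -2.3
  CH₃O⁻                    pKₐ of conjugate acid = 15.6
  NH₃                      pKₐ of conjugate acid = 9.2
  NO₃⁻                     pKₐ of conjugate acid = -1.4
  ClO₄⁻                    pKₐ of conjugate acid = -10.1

Lower conjugate-acid pKₐ ⇒ weaker base ⇒ better leaving group.
Sorting by the given values: ClO₄⁻ (-10.1), R'OH (-2.3), NO₃⁻ (-1.4), NH₃ (9.2), CH₃O⁻ (15.6).

ClO₄⁻ > R'OH > NO₃⁻ > NH₃ > CH₃O⁻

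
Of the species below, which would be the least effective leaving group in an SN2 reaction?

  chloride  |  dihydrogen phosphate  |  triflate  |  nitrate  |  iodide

dihydrogen phosphate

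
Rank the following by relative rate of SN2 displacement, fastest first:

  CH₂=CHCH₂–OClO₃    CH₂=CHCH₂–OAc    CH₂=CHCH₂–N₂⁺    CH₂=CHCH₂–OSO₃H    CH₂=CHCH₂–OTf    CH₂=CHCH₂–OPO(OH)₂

CH₂=CHCH₂–N₂⁺ > CH₂=CHCH₂–OTf > CH₂=CHCH₂–OClO₃ > CH₂=CHCH₂–OSO₃H > CH₂=CHCH₂–OPO(OH)₂ > CH₂=CHCH₂–OAc

The skeletons are identical, so relative rate is governed entirely by leaving-group ability.
The more stable X⁻ (or X) is on its own — i.e. the weaker a base it is — the better a leaving group it makes.
CH₂=CHCH₂–N₂⁺ loses N₂: no meaningful conjugate acid; N₂ departs as an exceptionally stable neutral molecule
CH₂=CHCH₂–OTf loses OTf⁻: pKₐ(CF₃SO₃H (triflic acid)) ≈ -14
CH₂=CHCH₂–OClO₃ loses ClO₄⁻: pKₐ(HClO₄) ≈ -10
CH₂=CHCH₂–OSO₃H loses HSO₄⁻: pKₐ(H₂SO₄) ≈ -3
CH₂=CHCH₂–OPO(OH)₂ loses H₂PO₄⁻: pKₐ(H₃PO₄) ≈ 2.1
CH₂=CHCH₂–OAc loses AcO⁻: pKₐ(CH₃COOH) ≈ 4.8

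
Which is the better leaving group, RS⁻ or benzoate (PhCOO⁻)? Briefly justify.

benzoate (PhCOO⁻)

benzoate (PhCOO⁻) is the better leaving group.
pKₐ(C₆H₅COOH) ≈ 4.2 versus pKₐ(RSH (a thiol)) ≈ 10.5: benzoate (PhCOO⁻) is the much weaker base.
Aryl carboxylate.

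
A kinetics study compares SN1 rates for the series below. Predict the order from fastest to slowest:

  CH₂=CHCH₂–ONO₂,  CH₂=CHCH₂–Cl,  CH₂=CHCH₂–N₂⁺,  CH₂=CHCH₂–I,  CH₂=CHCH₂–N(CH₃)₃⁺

CH₂=CHCH₂–N₂⁺ > CH₂=CHCH₂–I > CH₂=CHCH₂–Cl > CH₂=CHCH₂–ONO₂ > CH₂=CHCH₂–N(CH₃)₃⁺

Identical carbon frameworks mean the comparison reduces to leaving-group quality.
A good leaving group is a weak base: the lower the pKₐ of its conjugate acid, the more readily it departs.
CH₂=CHCH₂–N₂⁺ loses N₂: no meaningful conjugate acid; N₂ departs as an exceptionally stable neutral molecule
CH₂=CHCH₂–I loses I⁻: pKₐ(HI) ≈ -10
CH₂=CHCH₂–Cl loses Cl⁻: pKₐ(HCl) ≈ -7
CH₂=CHCH₂–ONO₂ loses NO₃⁻: pKₐ(HNO₃) ≈ -1.3
CH₂=CHCH₂–N(CH₃)₃⁺ loses NR'₃: pKₐ(R'₃NH⁺) ≈ 10.7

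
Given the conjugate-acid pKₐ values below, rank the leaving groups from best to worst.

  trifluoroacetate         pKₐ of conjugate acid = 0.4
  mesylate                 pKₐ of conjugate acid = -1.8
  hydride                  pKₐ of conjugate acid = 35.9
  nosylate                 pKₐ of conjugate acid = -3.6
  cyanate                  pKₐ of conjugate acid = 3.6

nosylate > mesylate > trifluoroacetate > cyanate > hydride

Lower conjugate-acid pKₐ ⇒ weaker base ⇒ better leaving group.
Sorting by the given values: nosylate (-3.6), mesylate (-1.8), trifluoroacetate (0.4), cyanate (3.6), hydride (35.9).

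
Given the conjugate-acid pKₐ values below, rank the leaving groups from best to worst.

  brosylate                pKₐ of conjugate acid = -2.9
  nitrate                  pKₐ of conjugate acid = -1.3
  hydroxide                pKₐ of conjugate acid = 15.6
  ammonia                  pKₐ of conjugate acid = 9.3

brosylate > nitrate > ammonia > hydroxide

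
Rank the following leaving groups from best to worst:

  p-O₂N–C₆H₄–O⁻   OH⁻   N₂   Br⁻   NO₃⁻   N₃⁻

N₂ > Br⁻ > NO₃⁻ > N₃⁻ > p-O₂N–C₆H₄–O⁻ > OH⁻

N₂: no meaningful conjugate acid; N₂ departs as an exceptionally stable neutral molecule
Br⁻: pKₐ(HBr) ≈ -9
NO₃⁻: pKₐ(HNO₃) ≈ -1.3
N₃⁻: pKₐ(HN₃) ≈ 4.7
p-O₂N–C₆H₄–O⁻: pKₐ(p-nitrophenol) ≈ 7.2
OH⁻: pKₐ(H₂O) ≈ 15.7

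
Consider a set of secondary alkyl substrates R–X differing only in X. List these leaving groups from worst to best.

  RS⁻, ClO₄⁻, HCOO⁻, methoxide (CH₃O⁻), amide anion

amide anion < methoxide (CH₃O⁻) < RS⁻ < HCOO⁻ < ClO₄⁻

ClO₄⁻: pKₐ(HClO₄) ≈ -10 — extremely weak base; rarely used for safety reasons
HCOO⁻: pKₐ(HCOOH) ≈ 3.8
RS⁻: pKₐ(RSH (a thiol)) ≈ 10.5
methoxide (CH₃O⁻): pKₐ(CH₃OH) ≈ 15.5
amide anion: pKₐ(NH₃) ≈ 38 — extremely strong base; never a leaving group
Listed from poorest to best leaving group as asked.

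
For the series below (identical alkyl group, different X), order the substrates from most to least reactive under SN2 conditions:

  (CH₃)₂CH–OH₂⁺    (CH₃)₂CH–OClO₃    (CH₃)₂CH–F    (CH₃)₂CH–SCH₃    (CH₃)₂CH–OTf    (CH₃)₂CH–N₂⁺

(CH₃)₂CH–N₂⁺ > (CH₃)₂CH–OTf > (CH₃)₂CH–OClO₃ > (CH₃)₂CH–OH₂⁺ > (CH₃)₂CH–F > (CH₃)₂CH–SCH₃

Identical carbon frameworks mean the comparison reduces to leaving-group quality.
Rank by basicity of the departing species: weakest base leaves most easily.
(CH₃)₂CH–N₂⁺ loses N₂: no meaningful conjugate acid; N₂ departs as an exceptionally stable neutral molecule
(CH₃)₂CH–OTf loses OTf⁻: pKₐ(CF₃SO₃H (triflic acid)) ≈ -14
(CH₃)₂CH–OClO₃ loses ClO₄⁻: pKₐ(HClO₄) ≈ -10
(CH₃)₂CH–OH₂⁺ loses H₂O: pKₐ(H₃O⁺) ≈ -1.7
(CH₃)₂CH–F loses F⁻: pKₐ(HF) ≈ 3.2
(CH₃)₂CH–SCH₃ loses RS⁻: pKₐ(RSH (a thiol)) ≈ 10.5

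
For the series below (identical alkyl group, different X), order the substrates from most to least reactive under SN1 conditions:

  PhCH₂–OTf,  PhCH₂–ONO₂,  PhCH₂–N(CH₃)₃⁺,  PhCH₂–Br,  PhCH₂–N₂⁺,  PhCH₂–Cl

Identical carbon frameworks mean the comparison reduces to leaving-group quality.
Leaving-group ability tracks the stability of the departed species; conjugate-acid pKₐ is the usual yardstick (lower pKₐ → better LG).
PhCH₂–N₂⁺ loses N₂: no meaningful conjugate acid; N₂ departs as an exceptionally stable neutral molecule
PhCH₂–OTf loses OTf⁻: pKₐ(CF₃SO₃H (triflic acid)) ≈ -14
PhCH₂–Br loses Br⁻: pKₐ(HBr) ≈ -9
PhCH₂–Cl loses Cl⁻: pKₐ(HCl) ≈ -7
PhCH₂–ONO₂ loses NO₃⁻: pKₐ(HNO₃) ≈ -1.3
PhCH₂–N(CH₃)₃⁺ loses NR'₃: pKₐ(R'₃NH⁺) ≈ 10.7

PhCH₂–N₂⁺ > PhCH₂–OTf > PhCH₂–Br > PhCH₂–Cl > PhCH₂–ONO₂ > PhCH₂–N(CH₃)₃⁺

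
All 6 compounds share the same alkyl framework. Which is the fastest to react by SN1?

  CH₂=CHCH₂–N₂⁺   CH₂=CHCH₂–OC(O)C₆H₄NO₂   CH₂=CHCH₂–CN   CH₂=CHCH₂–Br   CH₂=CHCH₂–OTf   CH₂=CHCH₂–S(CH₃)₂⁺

CH₂=CHCH₂–N₂⁺

Same R in every case — rank the leaving groups.
Leaving-group ability tracks the stability of the departed species; conjugate-acid pKₐ is the usual yardstick (lower pKₐ → better LG).
CH₂=CHCH₂–N₂⁺ loses N₂: no meaningful conjugate acid; N₂ departs as an exceptionally stable neutral molecule
CH₂=CHCH₂–OTf loses OTf⁻: pKₐ(CF₃SO₃H (triflic acid)) ≈ -14
CH₂=CHCH₂–Br loses Br⁻: pKₐ(HBr) ≈ -9
CH₂=CHCH₂–S(CH₃)₂⁺ loses SR'₂: pKₐ(R'₂SH⁺) ≈ -7
CH₂=CHCH₂–OC(O)C₆H₄NO₂ loses p-O₂N–C₆H₄–COO⁻: pKₐ(p-nitrobenzoic acid) ≈ 3.4
CH₂=CHCH₂–CN loses CN⁻: pKₐ(HCN) ≈ 9.2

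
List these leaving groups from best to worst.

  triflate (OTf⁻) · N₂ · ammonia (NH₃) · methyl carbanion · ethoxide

N₂ > triflate (OTf⁻) > ammonia (NH₃) > ethoxide > methyl carbanion

The more stable X⁻ (or X) is on its own — i.e. the weaker a base it is — the better a leaving group it makes.
N₂: no meaningful conjugate acid; N₂ departs as an exceptionally stable neutral molecule
triflate (OTf⁻): pKₐ(CF₃SO₃H (triflic acid)) ≈ -14
ammonia (NH₃): pKₐ(NH₄⁺) ≈ 9.2
ethoxide: pKₐ(CH₃CH₂OH) ≈ 16 — strong base; alkoxides do not leave unassisted
methyl carbanion: pKₐ(CH₄) ≈ 48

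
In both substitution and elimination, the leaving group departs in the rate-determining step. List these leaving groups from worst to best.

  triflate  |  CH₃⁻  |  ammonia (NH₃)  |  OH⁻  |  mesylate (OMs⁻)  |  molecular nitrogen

CH₃⁻ < OH⁻ < ammonia (NH₃) < mesylate (OMs⁻) < triflate < molecular nitrogen

molecular nitrogen: no meaningful conjugate acid; N₂ departs as an exceptionally stable neutral molecule
triflate: pKₐ(CF₃SO₃H (triflic acid)) ≈ -14 — charge spread over three oxygens and a CF₃ group; the premier leaving group in synthesis
mesylate (OMs⁻): pKₐ(CH₃SO₃H (MsOH)) ≈ -1.9
ammonia (NH₃): pKₐ(NH₄⁺) ≈ 9.2
OH⁻: pKₐ(H₂O) ≈ 15.7
CH₃⁻: pKₐ(CH₄) ≈ 48 — unstabilised carbanion; the worst conceivable leaving group
Listed from poorest to best leaving group as asked.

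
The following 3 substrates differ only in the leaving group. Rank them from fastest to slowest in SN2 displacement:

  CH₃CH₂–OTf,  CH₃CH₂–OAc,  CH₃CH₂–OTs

The skeletons are identical, so relative rate is governed entirely by leaving-group ability.
A good leaving group is a weak base: the lower the pKₐ of its conjugate acid, the more readily it departs.
CH₃CH₂–OTf loses OTf⁻: pKₐ(CF₃SO₃H (triflic acid)) ≈ -14
CH₃CH₂–OTs loses OTs⁻: pKₐ(p-CH₃C₆H₄SO₃H (TsOH)) ≈ -2.8
CH₃CH₂–OAc loses AcO⁻: pKₐ(CH₃COOH) ≈ 4.8

CH₃CH₂–OTf > CH₃CH₂–OTs > CH₃CH₂–OAc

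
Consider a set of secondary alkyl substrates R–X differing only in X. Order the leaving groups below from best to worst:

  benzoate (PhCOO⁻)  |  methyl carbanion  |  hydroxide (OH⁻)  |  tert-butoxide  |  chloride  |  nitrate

Leaving-group ability tracks the stability of the departed species; conjugate-acid pKₐ is the usual yardstick (lower pKₐ → better LG).
chloride: pKₐ(HCl) ≈ -7 — moderately weak base
nitrate: pKₐ(HNO₃) ≈ -1.3
benzoate (PhCOO⁻): pKₐ(C₆H₅COOH) ≈ 4.2 — aryl carboxylate
hydroxide (OH⁻): pKₐ(H₂O) ≈ 15.7 — strong base; essentially never leaves without prior activation
tert-butoxide: pKₐ(t-BuOH) ≈ 18
methyl carbanion: pKₐ(CH₄) ≈ 48 — unstabilised carbanion; the worst conceivable leaving group

chloride > nitrate > benzoate (PhCOO⁻) > hydroxide (OH⁻) > tert-butoxide > methyl carbanion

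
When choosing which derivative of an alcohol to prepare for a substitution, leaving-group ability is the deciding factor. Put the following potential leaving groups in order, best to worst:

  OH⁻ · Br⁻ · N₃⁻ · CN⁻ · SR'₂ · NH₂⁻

Br⁻ > SR'₂ > N₃⁻ > CN⁻ > OH⁻ > NH₂⁻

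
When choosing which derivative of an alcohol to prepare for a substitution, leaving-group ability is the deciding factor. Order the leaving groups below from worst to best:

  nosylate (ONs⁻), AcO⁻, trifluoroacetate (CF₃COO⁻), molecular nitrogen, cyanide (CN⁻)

cyanide (CN⁻) < AcO⁻ < trifluoroacetate (CF₃COO⁻) < nosylate (ONs⁻) < molecular nitrogen

molecular nitrogen: no meaningful conjugate acid; N₂ departs as an exceptionally stable neutral molecule
nosylate (ONs⁻): pKₐ(p-O₂NC₆H₄SO₃H) ≈ -3.5
trifluoroacetate (CF₃COO⁻): pKₐ(CF₃COOH) ≈ 0.2 — strongly electron-withdrawing CF₃ stabilises the carboxylate
AcO⁻: pKₐ(CH₃COOH) ≈ 4.8
cyanide (CN⁻): pKₐ(HCN) ≈ 9.2
The question asks for worst first, so the sequence is read in increasing leaving-group ability.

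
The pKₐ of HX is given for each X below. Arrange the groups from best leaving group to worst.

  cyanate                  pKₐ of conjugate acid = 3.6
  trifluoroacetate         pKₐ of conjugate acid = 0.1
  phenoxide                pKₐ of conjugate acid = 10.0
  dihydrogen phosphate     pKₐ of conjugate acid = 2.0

trifluoroacetate > dihydrogen phosphate > cyanate > phenoxide

Lower conjugate-acid pKₐ ⇒ weaker base ⇒ better leaving group.
Sorting by the given values: trifluoroacetate (0.1), dihydrogen phosphate (2.0), cyanate (3.6), phenoxide (10.0).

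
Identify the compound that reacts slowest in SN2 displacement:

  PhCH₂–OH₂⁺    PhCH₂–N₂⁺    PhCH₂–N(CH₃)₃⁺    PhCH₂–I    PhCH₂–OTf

PhCH₂–N(CH₃)₃⁺

Same R in every case — rank the leaving groups.
Leaving-group ability tracks the stability of the departed species; conjugate-acid pKₐ is the usual yardstick (lower pKₐ → better LG).
PhCH₂–N₂⁺ loses N₂: no meaningful conjugate acid; N₂ departs as an exceptionally stable neutral molecule
PhCH₂–OTf loses OTf⁻: pKₐ(CF₃SO₃H (triflic acid)) ≈ -14
PhCH₂–I loses I⁻: pKₐ(HI) ≈ -10
PhCH₂–OH₂⁺ loses H₂O: pKₐ(H₃O⁺) ≈ -1.7
PhCH₂–N(CH₃)₃⁺ loses NR'₃: pKₐ(R'₃NH⁺) ≈ 10.7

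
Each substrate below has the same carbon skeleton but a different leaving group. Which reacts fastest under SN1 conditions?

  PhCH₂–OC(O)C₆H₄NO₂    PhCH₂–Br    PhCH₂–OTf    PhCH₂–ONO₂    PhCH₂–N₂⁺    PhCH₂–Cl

With the same alkyl group throughout, only the leaving group differentiates the rates.
A good leaving group is a weak base: the lower the pKₐ of its conjugate acid, the more readily it departs.
PhCH₂–N₂⁺ loses N₂: no meaningful conjugate acid; N₂ departs as an exceptionally stable neutral molecule
PhCH₂–OTf loses OTf⁻: pKₐ(CF₃SO₃H (triflic acid)) ≈ -14
PhCH₂–Br loses Br⁻: pKₐ(HBr) ≈ -9
PhCH₂–Cl loses Cl⁻: pKₐ(HCl) ≈ -7
PhCH₂–ONO₂ loses NO₃⁻: pKₐ(HNO₃) ≈ -1.3
PhCH₂–OC(O)C₆H₄NO₂ loses p-O₂N–C₆H₄–COO⁻: pKₐ(p-nitrobenzoic acid) ≈ 3.4

PhCH₂–N₂⁺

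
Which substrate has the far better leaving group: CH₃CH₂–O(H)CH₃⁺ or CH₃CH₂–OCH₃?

CH₃CH₂–O(H)CH₃⁺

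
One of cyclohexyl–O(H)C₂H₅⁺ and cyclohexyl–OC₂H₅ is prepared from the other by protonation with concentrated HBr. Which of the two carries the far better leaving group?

cyclohexyl–O(H)C₂H₅⁺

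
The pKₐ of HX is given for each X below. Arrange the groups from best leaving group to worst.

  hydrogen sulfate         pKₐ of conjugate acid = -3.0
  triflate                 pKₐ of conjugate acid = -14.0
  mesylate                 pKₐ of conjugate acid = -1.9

Lower conjugate-acid pKₐ ⇒ weaker base ⇒ better leaving group.
Sorting by the given values: triflate (-14.0), hydrogen sulfate (-3.0), mesylate (-1.9).

triflate > hydrogen sulfate > mesylate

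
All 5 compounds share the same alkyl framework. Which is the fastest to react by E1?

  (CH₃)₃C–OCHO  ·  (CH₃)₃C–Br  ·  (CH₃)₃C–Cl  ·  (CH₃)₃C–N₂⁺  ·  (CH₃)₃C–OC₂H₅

(CH₃)₃C–N₂⁺

Same R in every case — rank the leaving groups.
A good leaving group is a weak base: the lower the pKₐ of its conjugate acid, the more readily it departs.
(CH₃)₃C–N₂⁺ loses N₂: no meaningful conjugate acid; N₂ departs as an exceptionally stable neutral molecule
(CH₃)₃C–Br loses Br⁻: pKₐ(HBr) ≈ -9
(CH₃)₃C–Cl loses Cl⁻: pKₐ(HCl) ≈ -7
(CH₃)₃C–OCHO loses HCOO⁻: pKₐ(HCOOH) ≈ 3.8
(CH₃)₃C–OC₂H₅ loses CH₃CH₂O⁻: pKₐ(CH₃CH₂OH) ≈ 16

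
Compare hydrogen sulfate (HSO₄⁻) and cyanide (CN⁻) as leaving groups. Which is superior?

hydrogen sulfate (HSO₄⁻)

hydrogen sulfate (HSO₄⁻) is the better leaving group.
pKₐ(H₂SO₄) ≈ -3 versus pKₐ(HCN) ≈ 9.2: hydrogen sulfate (HSO₄⁻) is the much weaker base.
Conjugate base of a strong mineral acid.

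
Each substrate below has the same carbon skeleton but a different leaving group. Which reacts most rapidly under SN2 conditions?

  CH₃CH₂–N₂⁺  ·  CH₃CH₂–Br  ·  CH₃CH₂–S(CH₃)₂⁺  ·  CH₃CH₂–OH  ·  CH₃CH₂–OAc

CH₃CH₂–N₂⁺

Same R in every case — rank the leaving groups.
A good leaving group is a weak base: the lower the pKₐ of its conjugate acid, the more readily it departs.
CH₃CH₂–N₂⁺ loses N₂: no meaningful conjugate acid; N₂ departs as an exceptionally stable neutral molecule
CH₃CH₂–Br loses Br⁻: pKₐ(HBr) ≈ -9
CH₃CH₂–S(CH₃)₂⁺ loses SR'₂: pKₐ(R'₂SH⁺) ≈ -7
CH₃CH₂–OAc loses AcO⁻: pKₐ(CH₃COOH) ≈ 4.8
CH₃CH₂–OH loses OH⁻: pKₐ(H₂O) ≈ 15.7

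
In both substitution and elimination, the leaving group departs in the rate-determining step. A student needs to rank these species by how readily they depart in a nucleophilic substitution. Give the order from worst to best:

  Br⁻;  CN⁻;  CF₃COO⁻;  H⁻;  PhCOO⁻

Br⁻: pKₐ(HBr) ≈ -9
CF₃COO⁻: pKₐ(CF₃COOH) ≈ 0.2
PhCOO⁻: pKₐ(C₆H₅COOH) ≈ 4.2
CN⁻: pKₐ(HCN) ≈ 9.2
H⁻: pKₐ(H₂) ≈ 36
The question asks for worst first, so the sequence is read in increasing leaving-group ability.

H⁻ < CN⁻ < PhCOO⁻ < CF₃COO⁻ < Br⁻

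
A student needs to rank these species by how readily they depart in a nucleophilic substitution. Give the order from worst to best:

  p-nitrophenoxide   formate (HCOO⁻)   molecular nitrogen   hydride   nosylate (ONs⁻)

The more stable X⁻ (or X) is on its own — i.e. the weaker a base it is — the better a leaving group it makes.
molecular nitrogen: no meaningful conjugate acid; N₂ departs as an exceptionally stable neutral molecule
nosylate (ONs⁻): pKₐ(p-O₂NC₆H₄SO₃H) ≈ -3.5
formate (HCOO⁻): pKₐ(HCOOH) ≈ 3.8 — resonance-stabilised carboxylate
p-nitrophenoxide: pKₐ(p-nitrophenol) ≈ 7.2
hydride: pKₐ(H₂) ≈ 36 — extremely strong base; leaves only in special hydride-transfer contexts
Reversing gives the worst-to-best order requested.

hydride < p-nitrophenoxide < formate (HCOO⁻) < nosylate (ONs⁻) < molecular nitrogen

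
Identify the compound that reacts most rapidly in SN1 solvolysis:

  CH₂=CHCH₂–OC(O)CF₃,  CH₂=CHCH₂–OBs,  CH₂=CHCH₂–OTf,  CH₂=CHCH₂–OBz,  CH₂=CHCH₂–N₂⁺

Same R in every case — rank the leaving groups.
The more stable X⁻ (or X) is on its own — i.e. the weaker a base it is — the better a leaving group it makes.
CH₂=CHCH₂–N₂⁺ loses N₂: no meaningful conjugate acid; N₂ departs as an exceptionally stable neutral molecule
CH₂=CHCH₂–OTf loses OTf⁻: pKₐ(CF₃SO₃H (triflic acid)) ≈ -14
CH₂=CHCH₂–OBs loses OBs⁻: pKₐ(p-BrC₆H₄SO₃H) ≈ -2.8
CH₂=CHCH₂–OC(O)CF₃ loses CF₃COO⁻: pKₐ(CF₃COOH) ≈ 0.2
CH₂=CHCH₂–OBz loses PhCOO⁻: pKₐ(C₆H₅COOH) ≈ 4.2

CH₂=CHCH₂–N₂⁺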